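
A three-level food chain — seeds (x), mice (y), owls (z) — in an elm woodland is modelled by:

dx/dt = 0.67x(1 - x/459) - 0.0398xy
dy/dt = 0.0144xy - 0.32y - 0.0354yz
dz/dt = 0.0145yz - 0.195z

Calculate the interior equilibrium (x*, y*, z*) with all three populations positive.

x* ≈ 92.3, y* ≈ 13.4, z* ≈ 28.5

From dz/dt = 0: 0.0145y* = 0.195, so y* = 13.4.
From dx/dt = 0: 0.67(1 - x*/459) = 0.0398·13.4, giving x* = 459·(1 - 0.799) = 92.3.
From dy/dt = 0: 0.0144·92.3 - 0.32 = 0.0354z*, so z* = 1.01/0.0354 = 28.5.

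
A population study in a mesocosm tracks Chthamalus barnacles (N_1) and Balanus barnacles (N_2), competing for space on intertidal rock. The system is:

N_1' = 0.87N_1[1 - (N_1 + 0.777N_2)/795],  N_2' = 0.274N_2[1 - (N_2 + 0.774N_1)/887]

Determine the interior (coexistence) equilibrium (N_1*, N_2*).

N_1* ≈ 265, N_2* ≈ 682

Setting both brackets to zero gives the nullclines N_1 + 0.777N_2 = 795 and 0.774N_1 + N_2 = 887.
Substituting N_2 = 887 - 0.774N_1 into the first: N_1(1 - 0.777·0.774) = 795 - 0.777·887.
So N_1* = 106/0.399 = 265, and then N_2* = 887 - 0.774·265 = 682.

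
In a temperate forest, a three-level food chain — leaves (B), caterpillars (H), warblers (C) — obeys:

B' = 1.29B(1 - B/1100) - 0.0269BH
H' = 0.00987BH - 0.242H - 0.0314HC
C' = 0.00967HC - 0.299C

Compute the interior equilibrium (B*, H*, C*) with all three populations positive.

From dC/dt = 0: 0.00967H* = 0.299, so H* = 30.9.
From dB/dt = 0: 1.29(1 - B*/1100) = 0.0269·30.9, giving B* = 1100·(1 - 0.645) = 391.
From dH/dt = 0: 0.00987·391 - 0.242 = 0.0314C*, so C* = 3.61/0.0314 = 115.

B* ≈ 391, H* ≈ 30.9, C* ≈ 115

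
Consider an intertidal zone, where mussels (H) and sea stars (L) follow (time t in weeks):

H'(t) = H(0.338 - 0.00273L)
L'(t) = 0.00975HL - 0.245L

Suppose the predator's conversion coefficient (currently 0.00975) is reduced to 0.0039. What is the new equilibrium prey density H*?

At the interior fixed point, setting dL/dt = 0 with L > 0 fixes H* = (predator death rate)/(HL coefficient) — independent of the other coefficients.
With the change, H* = 0.245/0.0039 = 62.8; it rises from 25.1.

H* ≈ 62.8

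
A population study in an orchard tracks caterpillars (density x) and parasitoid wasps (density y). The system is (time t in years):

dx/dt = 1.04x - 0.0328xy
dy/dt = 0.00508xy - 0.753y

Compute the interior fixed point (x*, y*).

Set dy/dt = 0 with y > 0: 0.00508x - 0.753 = 0, so x* = 0.753/0.00508 = 148.
Set dx/dt = 0 with x > 0: 1.04 - 0.0328y = 0, so y* = 1.04/0.0328 = 31.7.

x* ≈ 148, y* ≈ 31.7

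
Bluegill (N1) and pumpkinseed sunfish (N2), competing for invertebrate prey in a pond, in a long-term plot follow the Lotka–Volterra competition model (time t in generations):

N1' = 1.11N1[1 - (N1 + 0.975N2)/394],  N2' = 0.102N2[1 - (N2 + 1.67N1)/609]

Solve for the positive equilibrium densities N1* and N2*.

Setting both brackets to zero gives the nullclines N1 + 0.975N2 = 394 and 1.67N1 + N2 = 609.
Substituting N2 = 609 - 1.67N1 into the first: N1(1 - 0.975·1.67) = 394 - 0.975·609.
So N1* = -200/-0.628 = 318, and then N2* = 609 - 1.67·318 = 78.

N1* ≈ 318, N2* ≈ 78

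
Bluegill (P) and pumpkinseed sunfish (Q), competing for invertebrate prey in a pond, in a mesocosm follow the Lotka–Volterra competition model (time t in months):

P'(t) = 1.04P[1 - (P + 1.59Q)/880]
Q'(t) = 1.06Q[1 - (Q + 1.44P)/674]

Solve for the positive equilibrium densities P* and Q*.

Setting both brackets to zero gives the nullclines P + 1.59Q = 880 and 1.44P + Q = 674.
Substituting Q = 674 - 1.44P into the first: P(1 - 1.59·1.44) = 880 - 1.59·674.
So P* = -192/-1.29 = 149, and then Q* = 674 - 1.44·149 = 460.

P* ≈ 149, Q* ≈ 460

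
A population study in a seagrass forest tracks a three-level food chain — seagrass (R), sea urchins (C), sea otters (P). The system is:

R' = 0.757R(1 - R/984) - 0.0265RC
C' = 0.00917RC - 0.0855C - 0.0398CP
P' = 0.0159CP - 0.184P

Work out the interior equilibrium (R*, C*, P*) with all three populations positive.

From dP/dt = 0: 0.0159C* = 0.184, so C* = 11.6.
From dR/dt = 0: 0.757(1 - R*/984) = 0.0265·11.6, giving R* = 984·(1 - 0.405) = 585.
From dC/dt = 0: 0.00917·585 - 0.0855 = 0.0398P*, so P* = 5.28/0.0398 = 133.

R* ≈ 585, C* ≈ 11.6, P* ≈ 133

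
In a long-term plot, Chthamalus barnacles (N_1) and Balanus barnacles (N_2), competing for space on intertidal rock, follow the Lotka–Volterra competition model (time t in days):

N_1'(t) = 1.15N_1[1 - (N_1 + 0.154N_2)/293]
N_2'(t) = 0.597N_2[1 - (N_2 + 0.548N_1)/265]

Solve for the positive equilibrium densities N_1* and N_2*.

N_1* ≈ 275, N_2* ≈ 114

Setting both brackets to zero gives the nullclines N_1 + 0.154N_2 = 293 and 0.548N_1 + N_2 = 265.
Substituting N_2 = 265 - 0.548N_1 into the first: N_1(1 - 0.154·0.548) = 293 - 0.154·265.
So N_1* = 252/0.916 = 275, and then N_2* = 265 - 0.548·275 = 114.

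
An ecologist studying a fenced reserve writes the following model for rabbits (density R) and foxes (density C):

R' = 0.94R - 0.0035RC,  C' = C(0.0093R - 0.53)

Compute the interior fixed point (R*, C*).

Set dC/dt = 0 with C > 0: 0.0093R - 0.53 = 0, so R* = 0.53/0.0093 = 57.
Set dR/dt = 0 with R > 0: 0.94 - 0.0035C = 0, so C* = 0.94/0.0035 = 269.

R* ≈ 57, C* ≈ 269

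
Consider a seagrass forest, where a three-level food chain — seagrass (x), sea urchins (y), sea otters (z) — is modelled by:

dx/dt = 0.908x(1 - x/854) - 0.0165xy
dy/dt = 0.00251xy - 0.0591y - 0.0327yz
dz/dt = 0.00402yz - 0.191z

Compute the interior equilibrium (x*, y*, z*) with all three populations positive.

x* ≈ 117, y* ≈ 47.5, z* ≈ 7.15

From dz/dt = 0: 0.00402y* = 0.191, so y* = 47.5.
From dx/dt = 0: 0.908(1 - x*/854) = 0.0165·47.5, giving x* = 854·(1 - 0.863) = 117.
From dy/dt = 0: 0.00251·117 - 0.0591 = 0.0327z*, so z* = 0.234/0.0327 = 7.15.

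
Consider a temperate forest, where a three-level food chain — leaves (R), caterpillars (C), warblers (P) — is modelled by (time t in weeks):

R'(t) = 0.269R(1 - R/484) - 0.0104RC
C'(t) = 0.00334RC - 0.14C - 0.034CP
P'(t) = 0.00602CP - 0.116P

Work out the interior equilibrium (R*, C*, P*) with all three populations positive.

From dP/dt = 0: 0.00602C* = 0.116, so C* = 19.3.
From dR/dt = 0: 0.269(1 - R*/484) = 0.0104·19.3, giving R* = 484·(1 - 0.745) = 123.
From dC/dt = 0: 0.00334·123 - 0.14 = 0.034P*, so P* = 0.272/0.034 = 8.01.

R* ≈ 123, C* ≈ 19.3, P* ≈ 8.01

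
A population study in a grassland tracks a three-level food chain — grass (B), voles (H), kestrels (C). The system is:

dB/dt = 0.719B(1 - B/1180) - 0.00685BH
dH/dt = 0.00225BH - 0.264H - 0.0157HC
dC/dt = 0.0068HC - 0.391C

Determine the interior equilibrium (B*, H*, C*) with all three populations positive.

B* ≈ 534, H* ≈ 57.5, C* ≈ 59.7

From dC/dt = 0: 0.0068H* = 0.391, so H* = 57.5.
From dB/dt = 0: 0.719(1 - B*/1180) = 0.00685·57.5, giving B* = 1180·(1 - 0.548) = 534.
From dH/dt = 0: 0.00225·534 - 0.264 = 0.0157C*, so C* = 0.937/0.0157 = 59.7.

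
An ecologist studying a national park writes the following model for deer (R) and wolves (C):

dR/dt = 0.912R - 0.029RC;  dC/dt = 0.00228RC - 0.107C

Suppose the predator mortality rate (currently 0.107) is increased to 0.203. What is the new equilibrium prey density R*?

R* ≈ 89

At the interior fixed point, setting dC/dt = 0 with C > 0 fixes R* = (predator death rate)/(RC coefficient) — independent of the other coefficients.
With the change, R* = 0.203/0.00228 = 89; it rises from 46.9.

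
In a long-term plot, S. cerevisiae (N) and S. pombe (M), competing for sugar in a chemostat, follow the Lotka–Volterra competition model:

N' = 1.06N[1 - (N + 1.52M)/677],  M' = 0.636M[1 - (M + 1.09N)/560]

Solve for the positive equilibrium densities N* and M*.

Setting both brackets to zero gives the nullclines N + 1.52M = 677 and 1.09N + M = 560.
Substituting M = 560 - 1.09N into the first: N(1 - 1.52·1.09) = 677 - 1.52·560.
So N* = -174/-0.657 = 265, and then M* = 560 - 1.09·265 = 271.

N* ≈ 265, M* ≈ 271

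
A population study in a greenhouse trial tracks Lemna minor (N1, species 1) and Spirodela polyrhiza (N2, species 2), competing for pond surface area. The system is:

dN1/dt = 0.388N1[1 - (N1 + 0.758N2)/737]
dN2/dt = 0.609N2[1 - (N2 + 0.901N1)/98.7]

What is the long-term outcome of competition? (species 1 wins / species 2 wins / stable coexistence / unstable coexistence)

Compare the nullcline intercepts: K1/α12 = 737/0.758 = 972 > K2 = 98.7; K2/α21 = 98.7/0.901 = 110 < K1 = 737.
Since the inequalities point opposite ways, species 1 can invade but species 2 cannot.

species 1 excludes species 2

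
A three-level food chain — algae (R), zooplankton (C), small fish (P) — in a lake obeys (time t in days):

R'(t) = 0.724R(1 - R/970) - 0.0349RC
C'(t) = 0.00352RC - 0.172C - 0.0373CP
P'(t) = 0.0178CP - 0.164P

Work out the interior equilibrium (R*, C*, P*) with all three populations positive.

From dP/dt = 0: 0.0178C* = 0.164, so C* = 9.21.
From dR/dt = 0: 0.724(1 - R*/970) = 0.0349·9.21, giving R* = 970·(1 - 0.444) = 539.
From dC/dt = 0: 0.00352·539 - 0.172 = 0.0373P*, so P* = 1.73/0.0373 = 46.3.

R* ≈ 539, C* ≈ 9.21, P* ≈ 46.3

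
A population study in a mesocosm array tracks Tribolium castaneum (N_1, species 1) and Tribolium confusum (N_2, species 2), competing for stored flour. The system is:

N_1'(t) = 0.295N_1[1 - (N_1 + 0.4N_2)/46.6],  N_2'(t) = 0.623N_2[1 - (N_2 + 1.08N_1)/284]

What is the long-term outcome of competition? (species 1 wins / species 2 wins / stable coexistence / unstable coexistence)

species 2 excludes species 1

Compare the nullcline intercepts: K1/α12 = 46.6/0.4 = 116 < K2 = 284; K2/α21 = 284/1.08 = 263 > K1 = 46.6.
Since the inequalities point opposite ways, species 2 can invade but species 1 cannot.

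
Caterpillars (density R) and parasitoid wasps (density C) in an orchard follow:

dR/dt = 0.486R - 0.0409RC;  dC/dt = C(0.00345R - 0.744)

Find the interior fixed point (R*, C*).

Set dC/dt = 0 with C > 0: 0.00345R - 0.744 = 0, so R* = 0.744/0.00345 = 216.
Set dR/dt = 0 with R > 0: 0.486 - 0.0409C = 0, so C* = 0.486/0.0409 = 11.9.

R* ≈ 216, C* ≈ 11.9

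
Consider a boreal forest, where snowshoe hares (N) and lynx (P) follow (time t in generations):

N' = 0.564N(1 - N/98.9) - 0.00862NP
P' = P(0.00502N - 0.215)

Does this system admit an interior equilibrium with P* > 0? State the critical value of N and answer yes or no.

The predator equation gives dP/dt > 0 only when N > 0.215/0.00502 = 42.8.
Without the predator, N → K = 98.9. Since 98.9 > 42.8, the predator can invade and persist.

Threshold N = 42.8; K > 42.8, so yes, the predator persists.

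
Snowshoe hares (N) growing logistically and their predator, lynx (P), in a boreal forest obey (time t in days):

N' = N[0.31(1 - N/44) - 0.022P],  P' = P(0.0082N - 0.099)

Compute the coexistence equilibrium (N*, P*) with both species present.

N* ≈ 12.1, P* ≈ 10.2

From dP/dt = 0 with P > 0: 0.0082N* = 0.099, so N* = 12.1.
Substitute into dN/dt = 0: 0.31(1 - 12.1/44) = 0.022P*.
The bracket is 0.726, giving P* = 0.225/0.022 = 10.2.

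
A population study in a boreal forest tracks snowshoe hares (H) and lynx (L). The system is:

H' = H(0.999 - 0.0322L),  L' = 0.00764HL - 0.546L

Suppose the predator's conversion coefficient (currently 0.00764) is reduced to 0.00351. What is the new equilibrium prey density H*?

H* ≈ 156

At the interior fixed point, setting dL/dt = 0 with L > 0 fixes H* = (predator death rate)/(HL coefficient) — independent of the other coefficients.
With the change, H* = 0.546/0.00351 = 156; it rises from 71.5.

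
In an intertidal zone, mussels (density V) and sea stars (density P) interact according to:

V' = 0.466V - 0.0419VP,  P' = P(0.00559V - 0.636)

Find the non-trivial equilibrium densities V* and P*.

V* ≈ 114, P* ≈ 11.1

Set dP/dt = 0 with P > 0: 0.00559V - 0.636 = 0, so V* = 0.636/0.00559 = 114.
Set dV/dt = 0 with V > 0: 0.466 - 0.0419P = 0, so P* = 0.466/0.0419 = 11.1.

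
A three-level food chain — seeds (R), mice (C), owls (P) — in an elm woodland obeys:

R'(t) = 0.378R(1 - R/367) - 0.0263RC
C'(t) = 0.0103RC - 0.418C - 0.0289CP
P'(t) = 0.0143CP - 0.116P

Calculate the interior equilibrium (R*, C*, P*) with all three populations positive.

R* ≈ 160, C* ≈ 8.11, P* ≈ 42.5

From dP/dt = 0: 0.0143C* = 0.116, so C* = 8.11.
From dR/dt = 0: 0.378(1 - R*/367) = 0.0263·8.11, giving R* = 367·(1 - 0.564) = 160.
From dC/dt = 0: 0.0103·160 - 0.418 = 0.0289P*, so P* = 1.23/0.0289 = 42.5.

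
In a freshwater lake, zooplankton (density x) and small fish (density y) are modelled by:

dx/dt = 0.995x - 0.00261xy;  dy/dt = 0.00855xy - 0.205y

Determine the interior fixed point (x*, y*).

x* ≈ 24, y* ≈ 381

Set dy/dt = 0 with y > 0: 0.00855x - 0.205 = 0, so x* = 0.205/0.00855 = 24.
Set dx/dt = 0 with x > 0: 0.995 - 0.00261y = 0, so y* = 0.995/0.00261 = 381.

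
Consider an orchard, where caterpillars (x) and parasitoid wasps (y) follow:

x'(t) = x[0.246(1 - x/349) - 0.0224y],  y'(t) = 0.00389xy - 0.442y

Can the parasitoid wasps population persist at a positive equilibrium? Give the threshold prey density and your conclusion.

The predator equation gives dy/dt > 0 only when x > 0.442/0.00389 = 114.
Without the predator, x → K = 349. Since 349 > 114, the predator can invade and persist.

Threshold x = 114; K > 114, so yes, the predator persists.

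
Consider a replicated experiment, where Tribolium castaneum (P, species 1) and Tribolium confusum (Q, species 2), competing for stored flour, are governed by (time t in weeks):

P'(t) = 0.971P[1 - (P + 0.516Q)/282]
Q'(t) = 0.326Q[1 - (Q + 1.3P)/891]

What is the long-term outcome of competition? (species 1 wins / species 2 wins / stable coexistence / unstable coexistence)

Compare the nullcline intercepts: K1/α12 = 282/0.516 = 547 < K2 = 891; K2/α21 = 891/1.3 = 685 > K1 = 282.
Since the inequalities point opposite ways, species 2 can invade but species 1 cannot.

species 2 excludes species 1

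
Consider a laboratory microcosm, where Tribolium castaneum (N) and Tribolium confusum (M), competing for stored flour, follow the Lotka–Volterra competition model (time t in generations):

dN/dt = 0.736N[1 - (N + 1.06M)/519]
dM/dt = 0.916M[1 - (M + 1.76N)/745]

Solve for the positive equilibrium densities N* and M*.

Setting both brackets to zero gives the nullclines N + 1.06M = 519 and 1.76N + M = 745.
Substituting M = 745 - 1.76N into the first: N(1 - 1.06·1.76) = 519 - 1.06·745.
So N* = -271/-0.866 = 313, and then M* = 745 - 1.76·313 = 195.

N* ≈ 313, M* ≈ 195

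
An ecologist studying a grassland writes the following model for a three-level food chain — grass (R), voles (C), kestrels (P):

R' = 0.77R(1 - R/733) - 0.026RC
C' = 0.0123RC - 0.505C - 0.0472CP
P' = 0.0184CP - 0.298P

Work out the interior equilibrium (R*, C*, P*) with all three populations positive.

From dP/dt = 0: 0.0184C* = 0.298, so C* = 16.2.
From dR/dt = 0: 0.77(1 - R*/733) = 0.026·16.2, giving R* = 733·(1 - 0.547) = 332.
From dC/dt = 0: 0.0123·332 - 0.505 = 0.0472P*, so P* = 3.58/0.0472 = 75.9.

R* ≈ 332, C* ≈ 16.2, P* ≈ 75.9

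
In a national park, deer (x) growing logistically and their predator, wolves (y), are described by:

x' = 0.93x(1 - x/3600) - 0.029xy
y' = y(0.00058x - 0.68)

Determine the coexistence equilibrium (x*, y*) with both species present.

x* ≈ 1170, y* ≈ 21.6

From dy/dt = 0 with y > 0: 0.00058x* = 0.68, so x* = 1170.
Substitute into dx/dt = 0: 0.93(1 - 1170/3600) = 0.029y*.
The bracket is 0.674, giving y* = 0.627/0.029 = 21.6.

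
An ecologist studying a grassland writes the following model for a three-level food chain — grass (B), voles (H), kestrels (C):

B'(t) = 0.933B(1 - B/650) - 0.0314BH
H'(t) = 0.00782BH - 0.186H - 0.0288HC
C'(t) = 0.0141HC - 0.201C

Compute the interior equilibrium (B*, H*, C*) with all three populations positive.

From dC/dt = 0: 0.0141H* = 0.201, so H* = 14.3.
From dB/dt = 0: 0.933(1 - B*/650) = 0.0314·14.3, giving B* = 650·(1 - 0.48) = 338.
From dH/dt = 0: 0.00782·338 - 0.186 = 0.0288C*, so C* = 2.46/0.0288 = 85.4.

B* ≈ 338, H* ≈ 14.3, C* ≈ 85.4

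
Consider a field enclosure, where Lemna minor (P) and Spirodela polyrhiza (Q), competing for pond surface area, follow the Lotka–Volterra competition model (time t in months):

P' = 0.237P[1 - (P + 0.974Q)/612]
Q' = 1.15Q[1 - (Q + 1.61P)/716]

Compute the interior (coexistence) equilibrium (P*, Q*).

P* ≈ 150, Q* ≈ 474

Setting both brackets to zero gives the nullclines P + 0.974Q = 612 and 1.61P + Q = 716.
Substituting Q = 716 - 1.61P into the first: P(1 - 0.974·1.61) = 612 - 0.974·716.
So P* = -85.4/-0.568 = 150, and then Q* = 716 - 1.61·150 = 474.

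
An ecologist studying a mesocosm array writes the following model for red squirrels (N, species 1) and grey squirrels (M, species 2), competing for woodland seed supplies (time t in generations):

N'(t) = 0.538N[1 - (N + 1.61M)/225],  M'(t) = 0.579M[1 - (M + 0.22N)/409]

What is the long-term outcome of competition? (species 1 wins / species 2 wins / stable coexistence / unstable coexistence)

Compare the nullcline intercepts: K1/α12 = 225/1.61 = 140 < K2 = 409; K2/α21 = 409/0.22 = 1860 > K1 = 225.
Since the inequalities point opposite ways, species 2 can invade but species 1 cannot.

species 2 excludes species 1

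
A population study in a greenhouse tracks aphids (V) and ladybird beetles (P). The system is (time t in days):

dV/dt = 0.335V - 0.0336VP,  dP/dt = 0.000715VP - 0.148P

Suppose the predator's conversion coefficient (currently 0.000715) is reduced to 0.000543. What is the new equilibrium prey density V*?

At the interior fixed point, setting dP/dt = 0 with P > 0 fixes V* = (predator death rate)/(VP coefficient) — independent of the other coefficients.
With the change, V* = 0.148/0.000543 = 273; it rises from 207.

V* ≈ 273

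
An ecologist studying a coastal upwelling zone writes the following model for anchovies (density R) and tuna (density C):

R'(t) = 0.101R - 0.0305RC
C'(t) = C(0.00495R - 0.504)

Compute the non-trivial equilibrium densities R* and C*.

Set dC/dt = 0 with C > 0: 0.00495R - 0.504 = 0, so R* = 0.504/0.00495 = 102.
Set dR/dt = 0 with R > 0: 0.101 - 0.0305C = 0, so C* = 0.101/0.0305 = 3.31.

R* ≈ 102, C* ≈ 3.31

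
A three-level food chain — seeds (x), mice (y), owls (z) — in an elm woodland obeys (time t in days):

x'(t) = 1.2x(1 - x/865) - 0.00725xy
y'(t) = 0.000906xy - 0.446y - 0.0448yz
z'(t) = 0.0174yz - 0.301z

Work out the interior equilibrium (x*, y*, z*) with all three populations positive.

From dz/dt = 0: 0.0174y* = 0.301, so y* = 17.3.
From dx/dt = 0: 1.2(1 - x*/865) = 0.00725·17.3, giving x* = 865·(1 - 0.105) = 775.
From dy/dt = 0: 0.000906·775 - 0.446 = 0.0448z*, so z* = 0.256/0.0448 = 5.71.

x* ≈ 775, y* ≈ 17.3, z* ≈ 5.71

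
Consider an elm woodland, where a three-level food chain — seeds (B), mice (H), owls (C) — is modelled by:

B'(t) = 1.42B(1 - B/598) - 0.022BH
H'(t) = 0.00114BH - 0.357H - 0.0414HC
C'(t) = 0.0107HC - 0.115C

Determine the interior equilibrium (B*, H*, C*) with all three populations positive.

B* ≈ 498, H* ≈ 10.7, C* ≈ 5.1

From dC/dt = 0: 0.0107H* = 0.115, so H* = 10.7.
From dB/dt = 0: 1.42(1 - B*/598) = 0.022·10.7, giving B* = 598·(1 - 0.167) = 498.
From dH/dt = 0: 0.00114·498 - 0.357 = 0.0414C*, so C* = 0.211/0.0414 = 5.1.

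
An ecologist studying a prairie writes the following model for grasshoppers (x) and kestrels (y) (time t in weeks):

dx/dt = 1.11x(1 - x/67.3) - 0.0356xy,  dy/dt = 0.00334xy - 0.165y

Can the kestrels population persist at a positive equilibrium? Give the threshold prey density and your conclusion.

The predator equation gives dy/dt > 0 only when x > 0.165/0.00334 = 49.4.
Without the predator, x → K = 67.3. Since 67.3 > 49.4, the predator can invade and persist.

Threshold x = 49.4; K > 49.4, so yes, the predator persists.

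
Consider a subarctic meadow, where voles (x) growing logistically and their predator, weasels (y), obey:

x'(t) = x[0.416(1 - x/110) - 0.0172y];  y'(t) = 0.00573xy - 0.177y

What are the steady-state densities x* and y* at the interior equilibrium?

From dy/dt = 0 with y > 0: 0.00573x* = 0.177, so x* = 30.9.
Substitute into dx/dt = 0: 0.416(1 - 30.9/110) = 0.0172y*.
The bracket is 0.719, giving y* = 0.299/0.0172 = 17.4.

x* ≈ 30.9, y* ≈ 17.4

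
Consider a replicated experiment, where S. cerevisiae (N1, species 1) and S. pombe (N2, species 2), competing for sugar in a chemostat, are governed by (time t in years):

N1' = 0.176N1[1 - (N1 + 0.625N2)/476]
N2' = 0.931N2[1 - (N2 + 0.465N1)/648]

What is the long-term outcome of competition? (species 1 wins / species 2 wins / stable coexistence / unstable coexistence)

Compare the nullcline intercepts: K1/α12 = 476/0.625 = 762 > K2 = 648; K2/α21 = 648/0.465 = 1390 > K1 = 476.
Since both inequalities hold, each species can invade when rare, so the interior equilibrium is stable.

stable coexistence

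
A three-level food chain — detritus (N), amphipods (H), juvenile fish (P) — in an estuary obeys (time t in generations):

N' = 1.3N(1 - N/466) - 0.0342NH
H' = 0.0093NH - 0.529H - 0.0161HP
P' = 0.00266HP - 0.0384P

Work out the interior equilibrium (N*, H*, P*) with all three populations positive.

N* ≈ 289, H* ≈ 14.4, P* ≈ 134

From dP/dt = 0: 0.00266H* = 0.0384, so H* = 14.4.
From dN/dt = 0: 1.3(1 - N*/466) = 0.0342·14.4, giving N* = 466·(1 - 0.38) = 289.
From dH/dt = 0: 0.0093·289 - 0.529 = 0.0161P*, so P* = 2.16/0.0161 = 134.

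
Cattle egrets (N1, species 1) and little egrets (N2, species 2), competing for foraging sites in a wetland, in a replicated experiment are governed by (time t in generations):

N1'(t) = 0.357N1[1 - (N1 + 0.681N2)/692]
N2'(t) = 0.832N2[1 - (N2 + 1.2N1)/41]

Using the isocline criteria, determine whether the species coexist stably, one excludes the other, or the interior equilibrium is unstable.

species 1 excludes species 2

Compare the nullcline intercepts: K1/α12 = 692/0.681 = 1020 > K2 = 41; K2/α21 = 41/1.2 = 34.2 < K1 = 692.
Since the inequalities point opposite ways, species 1 can invade but species 2 cannot.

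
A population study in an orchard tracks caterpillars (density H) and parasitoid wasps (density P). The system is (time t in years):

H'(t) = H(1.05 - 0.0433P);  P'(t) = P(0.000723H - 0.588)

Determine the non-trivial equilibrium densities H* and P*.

Set dP/dt = 0 with P > 0: 0.000723H - 0.588 = 0, so H* = 0.588/0.000723 = 813.
Set dH/dt = 0 with H > 0: 1.05 - 0.0433P = 0, so P* = 1.05/0.0433 = 24.2.

H* ≈ 813, P* ≈ 24.2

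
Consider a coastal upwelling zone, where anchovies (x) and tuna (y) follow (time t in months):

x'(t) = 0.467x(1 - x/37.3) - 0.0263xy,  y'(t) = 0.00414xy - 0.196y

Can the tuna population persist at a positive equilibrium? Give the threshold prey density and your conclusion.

The predator equation gives dy/dt > 0 only when x > 0.196/0.00414 = 47.3.
Without the predator, x → K = 37.3. Since 37.3 < 47.3, the predator cannot invade.

Threshold x = 47.3; K < 47.3, so no, the predator goes extinct.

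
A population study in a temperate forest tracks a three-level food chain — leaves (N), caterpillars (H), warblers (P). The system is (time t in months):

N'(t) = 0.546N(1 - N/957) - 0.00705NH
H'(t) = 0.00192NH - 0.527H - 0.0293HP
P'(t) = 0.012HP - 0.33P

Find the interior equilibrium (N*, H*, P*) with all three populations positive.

N* ≈ 617, H* ≈ 27.5, P* ≈ 22.5

From dP/dt = 0: 0.012H* = 0.33, so H* = 27.5.
From dN/dt = 0: 0.546(1 - N*/957) = 0.00705·27.5, giving N* = 957·(1 - 0.355) = 617.
From dH/dt = 0: 0.00192·617 - 0.527 = 0.0293P*, so P* = 0.658/0.0293 = 22.5.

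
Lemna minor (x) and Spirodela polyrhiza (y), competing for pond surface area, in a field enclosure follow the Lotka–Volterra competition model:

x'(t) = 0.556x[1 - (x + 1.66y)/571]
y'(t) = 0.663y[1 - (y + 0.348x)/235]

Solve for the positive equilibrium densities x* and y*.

Setting both brackets to zero gives the nullclines x + 1.66y = 571 and 0.348x + y = 235.
Substituting y = 235 - 0.348x into the first: x(1 - 1.66·0.348) = 571 - 1.66·235.
So x* = 181/0.422 = 428, and then y* = 235 - 0.348·428 = 85.9.

x* ≈ 428, y* ≈ 85.9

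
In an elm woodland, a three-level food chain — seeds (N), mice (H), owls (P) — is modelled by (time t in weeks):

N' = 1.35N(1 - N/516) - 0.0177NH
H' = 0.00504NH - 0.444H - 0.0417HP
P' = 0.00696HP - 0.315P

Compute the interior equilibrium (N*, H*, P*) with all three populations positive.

From dP/dt = 0: 0.00696H* = 0.315, so H* = 45.3.
From dN/dt = 0: 1.35(1 - N*/516) = 0.0177·45.3, giving N* = 516·(1 - 0.593) = 210.
From dH/dt = 0: 0.00504·210 - 0.444 = 0.0417P*, so P* = 0.613/0.0417 = 14.7.

N* ≈ 210, H* ≈ 45.3, P* ≈ 14.7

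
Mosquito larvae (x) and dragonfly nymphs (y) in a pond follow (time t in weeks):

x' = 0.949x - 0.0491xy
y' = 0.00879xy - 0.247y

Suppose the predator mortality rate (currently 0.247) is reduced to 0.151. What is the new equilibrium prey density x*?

x* ≈ 17.2

At the interior fixed point, setting dy/dt = 0 with y > 0 fixes x* = (predator death rate)/(xy coefficient) — independent of the other coefficients.
With the change, x* = 0.151/0.00879 = 17.2; it falls from 28.1.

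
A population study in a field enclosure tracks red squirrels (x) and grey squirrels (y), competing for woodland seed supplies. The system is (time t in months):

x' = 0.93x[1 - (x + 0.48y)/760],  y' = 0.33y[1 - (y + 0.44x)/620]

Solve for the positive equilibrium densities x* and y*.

Setting both brackets to zero gives the nullclines x + 0.48y = 760 and 0.44x + y = 620.
Substituting y = 620 - 0.44x into the first: x(1 - 0.48·0.44) = 760 - 0.48·620.
So x* = 462/0.789 = 586, and then y* = 620 - 0.44·586 = 362.

x* ≈ 586, y* ≈ 362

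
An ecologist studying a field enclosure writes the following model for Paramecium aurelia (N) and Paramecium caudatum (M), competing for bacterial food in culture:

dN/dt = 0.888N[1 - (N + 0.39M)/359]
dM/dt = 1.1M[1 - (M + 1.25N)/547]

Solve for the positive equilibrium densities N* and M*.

Setting both brackets to zero gives the nullclines N + 0.39M = 359 and 1.25N + M = 547.
Substituting M = 547 - 1.25N into the first: N(1 - 0.39·1.25) = 359 - 0.39·547.
So N* = 146/0.512 = 284, and then M* = 547 - 1.25·284 = 192.

N* ≈ 284, M* ≈ 192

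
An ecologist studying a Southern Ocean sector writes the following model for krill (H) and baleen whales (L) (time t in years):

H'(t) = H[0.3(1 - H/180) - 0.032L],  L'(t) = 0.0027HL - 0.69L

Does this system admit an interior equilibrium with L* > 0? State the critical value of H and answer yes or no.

Threshold H = 256; K < 256, so no, the predator goes extinct.

The predator equation gives dL/dt > 0 only when H > 0.69/0.0027 = 256.
Without the predator, H → K = 180. Since 180 < 256, the predator cannot invade.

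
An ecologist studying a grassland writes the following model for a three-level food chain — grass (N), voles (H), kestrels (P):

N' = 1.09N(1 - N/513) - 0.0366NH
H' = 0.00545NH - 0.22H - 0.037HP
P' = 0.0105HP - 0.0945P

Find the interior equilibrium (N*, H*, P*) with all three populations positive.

N* ≈ 358, H* ≈ 9, P* ≈ 46.8

From dP/dt = 0: 0.0105H* = 0.0945, so H* = 9.
From dN/dt = 0: 1.09(1 - N*/513) = 0.0366·9, giving N* = 513·(1 - 0.302) = 358.
From dH/dt = 0: 0.00545·358 - 0.22 = 0.037P*, so P* = 1.73/0.037 = 46.8.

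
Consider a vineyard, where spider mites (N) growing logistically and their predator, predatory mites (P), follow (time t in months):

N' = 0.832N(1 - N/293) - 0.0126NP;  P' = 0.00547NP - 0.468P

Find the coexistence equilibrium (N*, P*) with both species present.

N* ≈ 85.6, P* ≈ 46.8

From dP/dt = 0 with P > 0: 0.00547N* = 0.468, so N* = 85.6.
Substitute into dN/dt = 0: 0.832(1 - 85.6/293) = 0.0126P*.
The bracket is 0.708, giving P* = 0.589/0.0126 = 46.8.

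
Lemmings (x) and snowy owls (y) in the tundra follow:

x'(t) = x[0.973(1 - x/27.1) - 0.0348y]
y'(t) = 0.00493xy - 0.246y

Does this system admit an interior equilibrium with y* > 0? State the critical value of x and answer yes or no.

The predator equation gives dy/dt > 0 only when x > 0.246/0.00493 = 49.9.
Without the predator, x → K = 27.1. Since 27.1 < 49.9, the predator cannot invade.

Threshold x = 49.9; K < 49.9, so no, the predator goes extinct.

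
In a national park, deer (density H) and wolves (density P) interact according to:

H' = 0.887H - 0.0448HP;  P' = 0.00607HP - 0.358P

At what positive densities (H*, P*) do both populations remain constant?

H* ≈ 59, P* ≈ 19.8

Set dP/dt = 0 with P > 0: 0.00607H - 0.358 = 0, so H* = 0.358/0.00607 = 59.
Set dH/dt = 0 with H > 0: 0.887 - 0.0448P = 0, so P* = 0.887/0.0448 = 19.8.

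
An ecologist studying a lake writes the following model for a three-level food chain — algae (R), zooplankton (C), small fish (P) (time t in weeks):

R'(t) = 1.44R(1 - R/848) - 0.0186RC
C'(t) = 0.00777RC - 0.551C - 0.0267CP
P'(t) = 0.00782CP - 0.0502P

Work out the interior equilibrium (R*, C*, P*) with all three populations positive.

From dP/dt = 0: 0.00782C* = 0.0502, so C* = 6.42.
From dR/dt = 0: 1.44(1 - R*/848) = 0.0186·6.42, giving R* = 848·(1 - 0.0829) = 778.
From dC/dt = 0: 0.00777·778 - 0.551 = 0.0267P*, so P* = 5.49/0.0267 = 206.

R* ≈ 778, C* ≈ 6.42, P* ≈ 206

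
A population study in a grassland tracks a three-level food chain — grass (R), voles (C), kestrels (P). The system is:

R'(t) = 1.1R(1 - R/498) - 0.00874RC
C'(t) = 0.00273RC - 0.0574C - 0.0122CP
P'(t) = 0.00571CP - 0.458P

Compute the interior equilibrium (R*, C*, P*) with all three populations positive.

From dP/dt = 0: 0.00571C* = 0.458, so C* = 80.2.
From dR/dt = 0: 1.1(1 - R*/498) = 0.00874·80.2, giving R* = 498·(1 - 0.637) = 181.
From dC/dt = 0: 0.00273·181 - 0.0574 = 0.0122P*, so P* = 0.436/0.0122 = 35.7.

R* ≈ 181, C* ≈ 80.2, P* ≈ 35.7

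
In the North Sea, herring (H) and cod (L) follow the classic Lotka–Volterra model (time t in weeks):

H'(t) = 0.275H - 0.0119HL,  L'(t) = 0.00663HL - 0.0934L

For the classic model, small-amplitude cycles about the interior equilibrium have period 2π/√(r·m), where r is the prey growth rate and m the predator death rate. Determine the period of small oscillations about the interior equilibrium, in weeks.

T ≈ 39.2 weeks

Here r = 0.275 and m = 0.0934, so r·m = 0.0257.
ω = √0.0257 = 0.16 per week, hence T = 2π/ω ≈ 39.2 weeks.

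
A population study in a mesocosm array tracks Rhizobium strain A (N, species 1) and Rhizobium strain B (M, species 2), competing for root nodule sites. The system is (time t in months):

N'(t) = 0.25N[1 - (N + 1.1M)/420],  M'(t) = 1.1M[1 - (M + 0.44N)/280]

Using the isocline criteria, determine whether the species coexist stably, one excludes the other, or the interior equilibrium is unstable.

Compare the nullcline intercepts: K1/α12 = 420/1.1 = 382 > K2 = 280; K2/α21 = 280/0.44 = 636 > K1 = 420.
Since both inequalities hold, each species can invade when rare, so the interior equilibrium is stable.

stable coexistence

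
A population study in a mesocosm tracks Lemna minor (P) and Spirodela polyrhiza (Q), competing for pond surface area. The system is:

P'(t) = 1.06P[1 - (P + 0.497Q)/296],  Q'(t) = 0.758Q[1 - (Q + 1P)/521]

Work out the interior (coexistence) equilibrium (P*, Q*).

P* ≈ 73.7, Q* ≈ 447

Setting both brackets to zero gives the nullclines P + 0.497Q = 296 and 1P + Q = 521.
Substituting Q = 521 - 1P into the first: P(1 - 0.497·1) = 296 - 0.497·521.
So P* = 37.1/0.503 = 73.7, and then Q* = 521 - 1·73.7 = 447.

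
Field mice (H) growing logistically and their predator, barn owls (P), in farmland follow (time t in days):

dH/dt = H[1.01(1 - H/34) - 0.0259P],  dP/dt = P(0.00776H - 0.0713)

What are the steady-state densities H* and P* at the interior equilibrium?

From dP/dt = 0 with P > 0: 0.00776H* = 0.0713, so H* = 9.19.
Substitute into dH/dt = 0: 1.01(1 - 9.19/34) = 0.0259P*.
The bracket is 0.73, giving P* = 0.737/0.0259 = 28.5.

H* ≈ 9.19, P* ≈ 28.5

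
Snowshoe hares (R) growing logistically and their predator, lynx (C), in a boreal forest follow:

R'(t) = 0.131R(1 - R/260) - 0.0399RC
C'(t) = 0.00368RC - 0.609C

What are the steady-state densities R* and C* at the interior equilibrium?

R* ≈ 165, C* ≈ 1.19

From dC/dt = 0 with C > 0: 0.00368R* = 0.609, so R* = 165.
Substitute into dR/dt = 0: 0.131(1 - 165/260) = 0.0399C*.
The bracket is 0.364, giving C* = 0.0476/0.0399 = 1.19.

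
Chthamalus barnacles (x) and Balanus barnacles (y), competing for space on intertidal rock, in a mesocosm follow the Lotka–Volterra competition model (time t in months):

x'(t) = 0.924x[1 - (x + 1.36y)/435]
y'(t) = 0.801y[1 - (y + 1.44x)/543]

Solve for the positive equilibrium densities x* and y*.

x* ≈ 317, y* ≈ 87

Setting both brackets to zero gives the nullclines x + 1.36y = 435 and 1.44x + y = 543.
Substituting y = 543 - 1.44x into the first: x(1 - 1.36·1.44) = 435 - 1.36·543.
So x* = -303/-0.958 = 317, and then y* = 543 - 1.44·317 = 87.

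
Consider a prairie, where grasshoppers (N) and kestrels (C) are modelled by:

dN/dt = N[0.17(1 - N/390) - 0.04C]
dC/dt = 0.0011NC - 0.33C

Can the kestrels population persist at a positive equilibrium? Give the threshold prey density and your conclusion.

Threshold N = 300; K > 300, so yes, the predator persists.

The predator equation gives dC/dt > 0 only when N > 0.33/0.0011 = 300.
Without the predator, N → K = 390. Since 390 > 300, the predator can invade and persist.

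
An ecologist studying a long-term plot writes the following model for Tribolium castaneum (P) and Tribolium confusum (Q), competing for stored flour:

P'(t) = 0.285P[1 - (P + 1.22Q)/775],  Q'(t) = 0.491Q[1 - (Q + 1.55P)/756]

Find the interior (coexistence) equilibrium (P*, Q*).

P* ≈ 165, Q* ≈ 500

Setting both brackets to zero gives the nullclines P + 1.22Q = 775 and 1.55P + Q = 756.
Substituting Q = 756 - 1.55P into the first: P(1 - 1.22·1.55) = 775 - 1.22·756.
So P* = -147/-0.891 = 165, and then Q* = 756 - 1.55·165 = 500.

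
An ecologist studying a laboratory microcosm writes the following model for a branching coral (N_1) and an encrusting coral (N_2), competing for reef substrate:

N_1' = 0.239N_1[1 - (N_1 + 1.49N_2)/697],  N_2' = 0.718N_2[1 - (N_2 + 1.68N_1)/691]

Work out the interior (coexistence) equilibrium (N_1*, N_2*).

N_1* ≈ 221, N_2* ≈ 319

Setting both brackets to zero gives the nullclines N_1 + 1.49N_2 = 697 and 1.68N_1 + N_2 = 691.
Substituting N_2 = 691 - 1.68N_1 into the first: N_1(1 - 1.49·1.68) = 697 - 1.49·691.
So N_1* = -333/-1.5 = 221, and then N_2* = 691 - 1.68·221 = 319.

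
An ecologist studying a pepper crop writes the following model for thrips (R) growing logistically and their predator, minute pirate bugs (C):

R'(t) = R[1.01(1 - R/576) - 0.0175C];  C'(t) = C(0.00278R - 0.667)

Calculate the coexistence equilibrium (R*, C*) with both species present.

R* ≈ 240, C* ≈ 33.7

From dC/dt = 0 with C > 0: 0.00278R* = 0.667, so R* = 240.
Substitute into dR/dt = 0: 1.01(1 - 240/576) = 0.0175C*.
The bracket is 0.583, giving C* = 0.589/0.0175 = 33.7.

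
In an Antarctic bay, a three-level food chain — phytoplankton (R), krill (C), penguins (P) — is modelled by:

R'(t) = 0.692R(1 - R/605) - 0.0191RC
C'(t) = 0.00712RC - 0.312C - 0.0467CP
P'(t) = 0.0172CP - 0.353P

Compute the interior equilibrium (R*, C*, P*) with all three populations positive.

From dP/dt = 0: 0.0172C* = 0.353, so C* = 20.5.
From dR/dt = 0: 0.692(1 - R*/605) = 0.0191·20.5, giving R* = 605·(1 - 0.566) = 262.
From dC/dt = 0: 0.00712·262 - 0.312 = 0.0467P*, so P* = 1.56/0.0467 = 33.3.

R* ≈ 262, C* ≈ 20.5, P* ≈ 33.3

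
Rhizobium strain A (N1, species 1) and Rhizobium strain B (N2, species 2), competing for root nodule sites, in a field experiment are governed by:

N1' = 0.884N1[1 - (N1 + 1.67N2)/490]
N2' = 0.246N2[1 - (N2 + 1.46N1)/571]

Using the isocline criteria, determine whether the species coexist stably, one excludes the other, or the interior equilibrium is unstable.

Compare the nullcline intercepts: K1/α12 = 490/1.67 = 293 < K2 = 571; K2/α21 = 571/1.46 = 391 < K1 = 490.
Since both are reversed, neither can invade when rare; the interior point is a saddle.

unstable coexistence (outcome depends on initial conditions)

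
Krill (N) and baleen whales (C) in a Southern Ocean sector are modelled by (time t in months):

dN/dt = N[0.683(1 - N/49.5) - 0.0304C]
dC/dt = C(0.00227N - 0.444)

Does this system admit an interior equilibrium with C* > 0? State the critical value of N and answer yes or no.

Threshold N = 196; K < 196, so no, the predator goes extinct.

The predator equation gives dC/dt > 0 only when N > 0.444/0.00227 = 196.
Without the predator, N → K = 49.5. Since 49.5 < 196, the predator cannot invade.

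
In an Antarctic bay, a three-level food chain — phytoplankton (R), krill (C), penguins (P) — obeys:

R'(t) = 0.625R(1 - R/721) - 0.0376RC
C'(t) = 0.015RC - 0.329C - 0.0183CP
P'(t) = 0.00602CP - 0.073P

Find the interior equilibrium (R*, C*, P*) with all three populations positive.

R* ≈ 195, C* ≈ 12.1, P* ≈ 142

From dP/dt = 0: 0.00602C* = 0.073, so C* = 12.1.
From dR/dt = 0: 0.625(1 - R*/721) = 0.0376·12.1, giving R* = 721·(1 - 0.73) = 195.
From dC/dt = 0: 0.015·195 - 0.329 = 0.0183P*, so P* = 2.6/0.0183 = 142.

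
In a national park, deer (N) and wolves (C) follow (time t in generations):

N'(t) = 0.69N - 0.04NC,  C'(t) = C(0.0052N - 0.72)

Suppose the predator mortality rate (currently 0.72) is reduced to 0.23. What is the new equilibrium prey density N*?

N* ≈ 44.2

At the interior fixed point, setting dC/dt = 0 with C > 0 fixes N* = (predator death rate)/(NC coefficient) — independent of the other coefficients.
With the change, N* = 0.23/0.0052 = 44.2; it falls from 138.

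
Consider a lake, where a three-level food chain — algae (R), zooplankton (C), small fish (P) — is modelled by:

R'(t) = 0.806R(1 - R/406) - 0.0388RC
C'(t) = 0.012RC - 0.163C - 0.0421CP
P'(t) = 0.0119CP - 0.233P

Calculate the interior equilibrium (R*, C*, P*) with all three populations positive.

R* ≈ 23.3, C* ≈ 19.6, P* ≈ 2.78

From dP/dt = 0: 0.0119C* = 0.233, so C* = 19.6.
From dR/dt = 0: 0.806(1 - R*/406) = 0.0388·19.6, giving R* = 406·(1 - 0.943) = 23.3.
From dC/dt = 0: 0.012·23.3 - 0.163 = 0.0421P*, so P* = 0.117/0.0421 = 2.78.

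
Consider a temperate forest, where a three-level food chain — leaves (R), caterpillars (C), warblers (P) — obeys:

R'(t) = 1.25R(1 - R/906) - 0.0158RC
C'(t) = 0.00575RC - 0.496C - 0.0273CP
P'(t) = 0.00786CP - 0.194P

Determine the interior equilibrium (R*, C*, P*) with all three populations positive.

R* ≈ 623, C* ≈ 24.7, P* ≈ 113

From dP/dt = 0: 0.00786C* = 0.194, so C* = 24.7.
From dR/dt = 0: 1.25(1 - R*/906) = 0.0158·24.7, giving R* = 906·(1 - 0.312) = 623.
From dC/dt = 0: 0.00575·623 - 0.496 = 0.0273P*, so P* = 3.09/0.0273 = 113.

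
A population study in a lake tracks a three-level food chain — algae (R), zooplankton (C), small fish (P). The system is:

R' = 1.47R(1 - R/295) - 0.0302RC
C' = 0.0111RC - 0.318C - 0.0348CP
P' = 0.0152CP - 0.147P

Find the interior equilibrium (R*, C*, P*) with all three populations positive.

R* ≈ 236, C* ≈ 9.67, P* ≈ 66.3

From dP/dt = 0: 0.0152C* = 0.147, so C* = 9.67.
From dR/dt = 0: 1.47(1 - R*/295) = 0.0302·9.67, giving R* = 295·(1 - 0.199) = 236.
From dC/dt = 0: 0.0111·236 - 0.318 = 0.0348P*, so P* = 2.31/0.0348 = 66.3.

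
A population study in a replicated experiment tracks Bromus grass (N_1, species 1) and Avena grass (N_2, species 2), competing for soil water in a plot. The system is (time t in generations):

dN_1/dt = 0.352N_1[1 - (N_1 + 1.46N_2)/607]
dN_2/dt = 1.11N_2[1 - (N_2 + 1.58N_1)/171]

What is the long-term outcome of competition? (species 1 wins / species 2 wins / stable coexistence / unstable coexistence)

Compare the nullcline intercepts: K1/α12 = 607/1.46 = 416 > K2 = 171; K2/α21 = 171/1.58 = 108 < K1 = 607.
Since the inequalities point opposite ways, species 1 can invade but species 2 cannot.

species 1 excludes species 2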